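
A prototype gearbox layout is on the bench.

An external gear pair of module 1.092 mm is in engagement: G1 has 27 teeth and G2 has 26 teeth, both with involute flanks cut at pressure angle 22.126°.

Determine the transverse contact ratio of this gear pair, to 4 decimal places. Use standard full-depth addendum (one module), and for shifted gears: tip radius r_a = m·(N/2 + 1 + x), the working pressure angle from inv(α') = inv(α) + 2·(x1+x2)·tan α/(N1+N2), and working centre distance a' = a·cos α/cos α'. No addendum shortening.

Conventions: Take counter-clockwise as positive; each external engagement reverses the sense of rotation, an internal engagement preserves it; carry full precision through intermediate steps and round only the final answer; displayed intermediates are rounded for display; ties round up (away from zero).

1.5453

recognized (one external pair, fixed centres): single-mesh tooth geometry, m = 1.092, N1 = 27, N2 = 26
base radii: r_b1 = 13.656367, r_b2 = 13.150575
tip radii: r_a1 = 15.834000, r_a2 = 15.288000
no profile shift: α' = α, a' = a
action lengths: √(r_a1²−r_b1²) = 8.013688, √(r_a2²−r_b2²) = 7.796493
base pitch p_b = π·m·cos α = 3.177981
CR = (8.013688 + 7.796493 − 28.938000·sin 22.12600°)/3.177981 = 1.545270
contact ratio ≈ 1.5453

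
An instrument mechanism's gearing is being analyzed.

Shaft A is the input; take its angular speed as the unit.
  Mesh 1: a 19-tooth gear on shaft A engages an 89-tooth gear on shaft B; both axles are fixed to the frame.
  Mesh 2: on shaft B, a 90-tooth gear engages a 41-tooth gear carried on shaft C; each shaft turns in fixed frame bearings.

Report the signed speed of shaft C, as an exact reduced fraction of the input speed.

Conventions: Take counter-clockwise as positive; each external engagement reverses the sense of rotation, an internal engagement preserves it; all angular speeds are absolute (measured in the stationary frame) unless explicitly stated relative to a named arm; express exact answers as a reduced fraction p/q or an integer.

2-mesh fixed-axis compound train (all bearings frame-fixed)
mesh 1 [19T→89T]: |ω|/ω_in = 1×19/89 = 19/89, sense flips to −
mesh 2 [90T→41T]: |ω|/ω_in = (19/89)×90/41 = 1710/3649, sense flips to +
signed output speed (× input speed) = 1710/3649

1710/3649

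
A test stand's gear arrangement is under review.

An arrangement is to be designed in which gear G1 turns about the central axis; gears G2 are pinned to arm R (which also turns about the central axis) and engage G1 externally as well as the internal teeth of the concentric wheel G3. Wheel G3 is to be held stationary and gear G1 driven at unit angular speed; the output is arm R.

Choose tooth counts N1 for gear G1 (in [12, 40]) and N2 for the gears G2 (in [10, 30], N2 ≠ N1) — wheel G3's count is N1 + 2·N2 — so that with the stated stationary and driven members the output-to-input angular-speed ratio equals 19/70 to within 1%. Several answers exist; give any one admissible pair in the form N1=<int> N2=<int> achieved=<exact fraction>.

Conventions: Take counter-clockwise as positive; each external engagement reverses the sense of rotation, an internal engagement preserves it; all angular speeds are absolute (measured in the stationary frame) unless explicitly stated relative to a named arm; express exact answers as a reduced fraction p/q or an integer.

N1=19 N2=16 achieved=19/70

design class (target 19/70): planetary set
Willis with ω_ring = 0: ω_arm/ω_sun = N1/(N1+N3); set equal to 19/70  ⇒  N3/N1 = 1/(19/70) − 1 = 51/19
N3 = N1 + 2·N2  ⇒  N2/N1 = (N3/N1 − 1)/2 = (51/19 − 1)/2 = 16/19
smallest multiple with N1 ≥ 12 and N2 ≥ 10: k = 1  ⇒  N1 = 1·19 = 19, N2 = 1·16 = 16 (N1 ≤ 40, N2 ≤ 30, N2 ≠ N1 ✓), N3 = 19 + 2·16 = 51
check: N1/(N1+N3) with N1 = 19, N3 = 51 gives 19/70; |achieved − target| = 0 ≤ 19/7000 ✓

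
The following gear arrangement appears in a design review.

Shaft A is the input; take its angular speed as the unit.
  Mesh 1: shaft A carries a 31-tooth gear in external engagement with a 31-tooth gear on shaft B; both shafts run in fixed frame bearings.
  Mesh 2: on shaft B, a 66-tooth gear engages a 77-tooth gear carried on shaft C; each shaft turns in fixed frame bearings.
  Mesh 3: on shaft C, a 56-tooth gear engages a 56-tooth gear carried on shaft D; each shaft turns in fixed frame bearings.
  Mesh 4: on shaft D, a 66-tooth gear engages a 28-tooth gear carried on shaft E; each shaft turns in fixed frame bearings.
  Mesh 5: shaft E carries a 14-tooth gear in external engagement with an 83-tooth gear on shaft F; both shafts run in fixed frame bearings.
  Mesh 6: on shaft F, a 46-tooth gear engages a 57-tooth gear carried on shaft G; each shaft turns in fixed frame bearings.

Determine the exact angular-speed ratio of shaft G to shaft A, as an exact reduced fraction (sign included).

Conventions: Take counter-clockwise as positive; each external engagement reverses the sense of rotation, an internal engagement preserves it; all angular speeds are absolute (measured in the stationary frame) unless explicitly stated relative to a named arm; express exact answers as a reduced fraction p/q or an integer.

class = fixed-axis compound train [6 meshes; 6 ratios multiply, 6 sense flips]
mesh 1 [31T→31T]: running ratio 1, sense −
mesh 2 [66T→77T]: running ratio 6/7, sense +
mesh 3 [56T→56T]: running ratio 6/7, sense −
mesh 4 [66T→28T]: running ratio 99/49, sense +
mesh 5 [14T→83T]: running ratio 198/581, sense −
mesh 6 [46T→57T]: running ratio 3036/11039, sense +
ω_out/ω_in = 3036/11039

3036/11039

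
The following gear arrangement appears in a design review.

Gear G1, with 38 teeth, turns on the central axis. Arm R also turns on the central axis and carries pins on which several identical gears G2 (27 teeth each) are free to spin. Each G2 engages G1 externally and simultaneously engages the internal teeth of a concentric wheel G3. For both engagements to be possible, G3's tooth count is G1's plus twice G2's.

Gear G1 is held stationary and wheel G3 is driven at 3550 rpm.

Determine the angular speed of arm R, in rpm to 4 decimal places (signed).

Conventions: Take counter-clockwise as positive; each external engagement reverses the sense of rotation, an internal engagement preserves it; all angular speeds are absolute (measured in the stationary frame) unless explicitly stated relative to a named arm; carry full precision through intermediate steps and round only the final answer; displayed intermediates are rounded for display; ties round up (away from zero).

+2512.3077 rpm

topology: planetary set — G1 38T / G2 27T / G3 92T, arm = carrier (Willis)
normalise by the input: solve with ω_ring = 1, then scale by 3550 rpm
ring teeth: 38 + 2·27 = 92
38(ω_sun−ω_arm) = −92(ω_ring−ω_arm),  ω_sun = 0, ω_ring = 1
38(0−ω_arm) = −92(1−ω_arm)  ⇒  130·ω_arm = 92  ⇒  ω_arm = 46/65
scale: ω_arm = 46/65 × 3550 rpm = +2512.3077 rpm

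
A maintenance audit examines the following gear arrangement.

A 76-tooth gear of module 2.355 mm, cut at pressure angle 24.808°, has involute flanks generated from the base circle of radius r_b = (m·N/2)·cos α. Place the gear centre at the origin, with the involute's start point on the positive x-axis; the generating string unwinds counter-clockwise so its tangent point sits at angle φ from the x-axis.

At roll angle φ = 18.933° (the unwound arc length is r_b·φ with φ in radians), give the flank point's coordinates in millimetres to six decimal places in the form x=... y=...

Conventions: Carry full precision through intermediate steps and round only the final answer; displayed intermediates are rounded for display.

x=85.546389 y=0.966374

class = single-mesh tooth geometry [base-circle involute, m = 2.355, 76T]
pitch radius r_p = m·N/2 = 2.355·76/2 = 89.490000
base radius r_b = r_p·cos α = 89.490000·cos 24.808° = 81.231765
roll angle φ = 18.933° = 0.33044319 rad
x = r_b·(cos φ + φ·sin φ) = 85.546389
y = r_b·(sin φ − φ·cos φ) = 0.966374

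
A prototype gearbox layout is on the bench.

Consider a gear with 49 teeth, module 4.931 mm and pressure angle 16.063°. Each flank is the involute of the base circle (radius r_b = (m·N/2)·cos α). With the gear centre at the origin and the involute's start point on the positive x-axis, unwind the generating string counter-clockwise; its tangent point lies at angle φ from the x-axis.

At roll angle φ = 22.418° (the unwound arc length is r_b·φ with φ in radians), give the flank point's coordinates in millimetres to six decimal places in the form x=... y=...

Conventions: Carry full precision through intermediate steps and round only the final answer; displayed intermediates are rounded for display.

recognized (one wheel, involute flank): single-mesh tooth geometry, m = 4.931, N = 49
pitch radius r_p = m·N/2 = 4.931·49/2 = 120.809500
base radius r_b = r_p·cos α = 120.809500·cos 16.063° = 116.092860
roll angle φ = 22.418° = 0.39126791 rad
x = r_b·(cos φ + φ·sin φ) = 124.641998
y = r_b·(sin φ − φ·cos φ) = 2.282673

x=124.641998 y=2.282673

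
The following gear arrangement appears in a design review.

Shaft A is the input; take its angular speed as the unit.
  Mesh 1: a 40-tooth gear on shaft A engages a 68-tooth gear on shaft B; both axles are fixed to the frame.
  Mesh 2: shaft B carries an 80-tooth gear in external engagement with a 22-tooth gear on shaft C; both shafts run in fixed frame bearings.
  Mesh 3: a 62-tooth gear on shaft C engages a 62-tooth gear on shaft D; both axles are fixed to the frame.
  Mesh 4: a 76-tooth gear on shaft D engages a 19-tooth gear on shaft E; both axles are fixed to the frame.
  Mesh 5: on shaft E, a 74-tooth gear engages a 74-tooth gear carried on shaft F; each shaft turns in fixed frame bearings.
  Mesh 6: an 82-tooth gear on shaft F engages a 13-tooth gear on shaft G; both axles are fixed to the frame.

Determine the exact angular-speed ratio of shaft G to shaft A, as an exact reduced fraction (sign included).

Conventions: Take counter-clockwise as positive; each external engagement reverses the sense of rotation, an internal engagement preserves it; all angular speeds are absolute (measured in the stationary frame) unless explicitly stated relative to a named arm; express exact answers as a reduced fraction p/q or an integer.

131200/2431

class = fixed-axis compound train [6 meshes; 6 ratios multiply, 6 sense flips]
mesh 1 [40T→68T]: running ratio 10/17, sense −
mesh 2 [80T→22T]: running ratio 400/187, sense +
mesh 3 [62T→62T]: running ratio 400/187, sense −
mesh 4 [76T→19T]: running ratio 1600/187, sense +
mesh 5 [74T→74T]: running ratio 1600/187, sense −
mesh 6 [82T→13T]: running ratio 131200/2431, sense +
ω_out/ω_in = 131200/2431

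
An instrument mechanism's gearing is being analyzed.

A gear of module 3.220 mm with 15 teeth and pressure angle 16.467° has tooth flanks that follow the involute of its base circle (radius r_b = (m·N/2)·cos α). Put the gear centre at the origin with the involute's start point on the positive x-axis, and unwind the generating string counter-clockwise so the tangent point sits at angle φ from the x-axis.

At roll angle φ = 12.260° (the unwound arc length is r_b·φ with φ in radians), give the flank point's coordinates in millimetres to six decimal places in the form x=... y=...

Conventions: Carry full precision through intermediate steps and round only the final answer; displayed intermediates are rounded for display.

x=23.683583 y=0.075287

topology: single-mesh involute geometry — m = 3.220, N = 15
pitch radius r_p = m·N/2 = 3.220·15/2 = 24.150000
base radius r_b = r_p·cos α = 24.150000·cos 16.467° = 23.159443
roll angle φ = 12.260° = 0.21397737 rad
x = r_b·(cos φ + φ·sin φ) = 23.683583
y = r_b·(sin φ − φ·cos φ) = 0.075287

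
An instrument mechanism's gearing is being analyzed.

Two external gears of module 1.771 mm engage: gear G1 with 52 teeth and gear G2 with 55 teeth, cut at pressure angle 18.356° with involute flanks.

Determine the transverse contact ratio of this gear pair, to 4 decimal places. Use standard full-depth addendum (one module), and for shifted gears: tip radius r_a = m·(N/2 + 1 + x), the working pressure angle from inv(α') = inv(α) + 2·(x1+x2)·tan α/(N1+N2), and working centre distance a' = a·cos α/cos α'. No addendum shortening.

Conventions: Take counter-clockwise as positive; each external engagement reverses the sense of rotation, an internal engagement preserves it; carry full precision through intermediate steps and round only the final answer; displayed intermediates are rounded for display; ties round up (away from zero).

1.8626

topology: single-mesh involute geometry — m = 1.771, 52T/55T pair
base radii: r_b1 = 43.703094, r_b2 = 46.224426
tip radii: r_a1 = 47.817000, r_a2 = 50.473500
no profile shift: α' = α, a' = a
action lengths: √(r_a1²−r_b1²) = 19.403739, √(r_a2²−r_b2²) = 20.270093
base pitch p_b = π·m·cos α = 5.280666
CR = (19.403739 + 20.270093 − 94.748500·sin 18.35600°)/5.280666 = 1.862570
contact ratio ≈ 1.8626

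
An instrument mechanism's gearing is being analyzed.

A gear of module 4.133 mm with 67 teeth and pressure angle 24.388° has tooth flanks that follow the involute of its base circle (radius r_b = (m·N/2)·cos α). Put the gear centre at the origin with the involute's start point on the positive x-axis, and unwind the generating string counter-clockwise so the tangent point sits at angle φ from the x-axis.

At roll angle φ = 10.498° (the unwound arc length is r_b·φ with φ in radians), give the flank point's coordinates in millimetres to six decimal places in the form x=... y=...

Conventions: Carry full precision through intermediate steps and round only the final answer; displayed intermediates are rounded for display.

x=128.200094 y=0.257686

single-mesh involute tooth geometry (67T wheel at module 4.133)
pitch radius r_p = m·N/2 = 4.133·67/2 = 138.455500
base radius r_b = r_p·cos α = 138.455500·cos 24.388° = 126.101138
roll angle φ = 10.498° = 0.18322466 rad
x = r_b·(cos φ + φ·sin φ) = 128.200094
y = r_b·(sin φ − φ·cos φ) = 0.257686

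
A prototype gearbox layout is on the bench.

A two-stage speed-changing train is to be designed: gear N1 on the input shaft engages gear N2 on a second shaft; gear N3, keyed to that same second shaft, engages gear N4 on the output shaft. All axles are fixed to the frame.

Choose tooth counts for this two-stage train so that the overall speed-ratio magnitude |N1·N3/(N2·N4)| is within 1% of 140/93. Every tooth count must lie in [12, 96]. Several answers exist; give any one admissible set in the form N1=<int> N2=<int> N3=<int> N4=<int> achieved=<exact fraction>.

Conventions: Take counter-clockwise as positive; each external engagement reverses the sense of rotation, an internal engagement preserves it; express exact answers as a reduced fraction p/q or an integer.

topology: fixed-axis compound train — 2 stages, target 140/93
target = 140/93 in lowest terms: an exact hit needs N1·N3 = k·140 and N2·N4 = k·93 for one integer k, every count in [12, 96]; additionally prefer no 1:1 stage (N1 ≠ N2, N3 ≠ N4)
k = 1…3: no 1:1-free in-range split of k·140 and k·93 into factor pairs; take k = 4
k = 4: N1·N3 = 560 = 14·40, N2·N4 = 372 = 12·31
achieved = 14·40/(12·31) = 140/93; |achieved − target| = 0 ≤ 7/465 ✓

N1=14 N2=12 N3=40 N4=31 achieved=140/93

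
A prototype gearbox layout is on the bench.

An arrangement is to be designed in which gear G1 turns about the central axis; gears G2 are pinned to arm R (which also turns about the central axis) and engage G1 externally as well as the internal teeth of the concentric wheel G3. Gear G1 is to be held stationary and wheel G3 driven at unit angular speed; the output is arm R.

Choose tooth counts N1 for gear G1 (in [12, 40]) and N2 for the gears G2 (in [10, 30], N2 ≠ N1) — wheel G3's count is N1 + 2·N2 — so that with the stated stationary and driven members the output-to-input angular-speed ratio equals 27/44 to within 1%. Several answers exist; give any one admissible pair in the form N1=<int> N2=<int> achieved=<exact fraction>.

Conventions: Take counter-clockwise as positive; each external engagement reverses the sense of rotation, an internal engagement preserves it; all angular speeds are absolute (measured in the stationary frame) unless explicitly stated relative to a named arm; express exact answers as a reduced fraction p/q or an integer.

N1=34 N2=10 achieved=27/44

design class (target 27/44): planetary set
Willis with ω_sun = 0: ω_arm/ω_ring = N3/(N1+N3); set equal to 27/44  ⇒  N3/N1 = (27/44)/(1 − 27/44) = 27/17
N3 = N1 + 2·N2  ⇒  N2/N1 = (N3/N1 − 1)/2 = (27/17 − 1)/2 = 5/17
smallest multiple with N1 ≥ 12 and N2 ≥ 10: k = 2  ⇒  N1 = 2·17 = 34, N2 = 2·5 = 10 (N1 ≤ 40, N2 ≤ 30, N2 ≠ N1 ✓), N3 = 34 + 2·10 = 54
check: N3/(N1+N3) with N1 = 34, N3 = 54 gives 27/44; |achieved − target| = 0 ≤ 27/4400 ✓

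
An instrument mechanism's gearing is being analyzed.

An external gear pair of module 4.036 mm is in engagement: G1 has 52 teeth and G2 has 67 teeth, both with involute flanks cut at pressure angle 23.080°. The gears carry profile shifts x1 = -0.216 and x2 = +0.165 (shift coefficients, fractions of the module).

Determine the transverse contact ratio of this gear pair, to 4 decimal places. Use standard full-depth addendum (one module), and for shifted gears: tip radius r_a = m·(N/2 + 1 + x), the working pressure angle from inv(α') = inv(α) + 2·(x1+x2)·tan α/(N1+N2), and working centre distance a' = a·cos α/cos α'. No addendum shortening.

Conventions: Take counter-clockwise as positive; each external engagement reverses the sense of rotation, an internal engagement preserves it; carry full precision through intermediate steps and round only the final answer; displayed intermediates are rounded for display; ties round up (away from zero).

class = single-mesh tooth geometry [involute pair 52T × 67T, m = 4.036]
base radii: r_b1 = 96.536754, r_b2 = 124.383894
tip radii: r_a1 = 108.100224, r_a2 = 139.907940
inv(α') = inv(23.080°) + 2·(-0.216+0.165)·tan α/(52+67) = 0.02293639  ⇒  α' = 22.96410°
a' = a·cos α / cos α' = 240.1420·cos 23.080°/cos 22.96410° = 239.935675
action lengths: √(r_a1²−r_b1²) = 48.644769, √(r_a2²−r_b2²) = 64.053716
base pitch p_b = π·m·cos α = 11.664583
CR = (48.644769 + 64.053716 − 239.935675·sin 22.96410°)/11.664583 = 1.636282
contact ratio ≈ 1.6363

1.6363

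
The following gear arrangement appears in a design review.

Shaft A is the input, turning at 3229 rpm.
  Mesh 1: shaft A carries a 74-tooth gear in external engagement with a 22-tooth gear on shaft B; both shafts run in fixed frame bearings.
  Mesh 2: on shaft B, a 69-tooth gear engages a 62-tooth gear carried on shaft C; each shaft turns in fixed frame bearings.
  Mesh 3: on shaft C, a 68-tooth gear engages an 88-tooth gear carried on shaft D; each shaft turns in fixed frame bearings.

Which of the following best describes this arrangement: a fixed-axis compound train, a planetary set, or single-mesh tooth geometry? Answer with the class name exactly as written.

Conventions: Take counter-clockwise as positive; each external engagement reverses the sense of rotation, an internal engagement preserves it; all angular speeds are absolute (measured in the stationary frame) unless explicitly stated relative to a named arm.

3-mesh fixed-axis compound train (all bearings frame-fixed)
classification: fixed-axis compound train

fixed-axis compound train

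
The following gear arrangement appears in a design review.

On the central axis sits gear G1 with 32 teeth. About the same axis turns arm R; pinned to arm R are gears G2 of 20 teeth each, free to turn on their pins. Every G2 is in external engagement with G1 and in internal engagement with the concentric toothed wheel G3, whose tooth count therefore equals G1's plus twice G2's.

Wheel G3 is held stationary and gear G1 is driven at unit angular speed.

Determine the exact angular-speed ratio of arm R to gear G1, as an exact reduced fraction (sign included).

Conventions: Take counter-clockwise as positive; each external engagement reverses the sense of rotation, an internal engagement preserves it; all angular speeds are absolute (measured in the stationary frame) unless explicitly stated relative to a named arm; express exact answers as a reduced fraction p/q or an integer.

recognized (axles ride arm R): planetary set, 32/20/72 teeth
ring teeth: 32 + 2·20 = 72
32(ω_sun−ω_arm) = −72(ω_ring−ω_arm),  ω_ring = 0, ω_sun = 1
32(1−ω_arm) = −72(0−ω_arm)  ⇒  104·ω_arm = 32  ⇒  ω_arm = 4/13
ω_out/ω_in = 4/13

4/13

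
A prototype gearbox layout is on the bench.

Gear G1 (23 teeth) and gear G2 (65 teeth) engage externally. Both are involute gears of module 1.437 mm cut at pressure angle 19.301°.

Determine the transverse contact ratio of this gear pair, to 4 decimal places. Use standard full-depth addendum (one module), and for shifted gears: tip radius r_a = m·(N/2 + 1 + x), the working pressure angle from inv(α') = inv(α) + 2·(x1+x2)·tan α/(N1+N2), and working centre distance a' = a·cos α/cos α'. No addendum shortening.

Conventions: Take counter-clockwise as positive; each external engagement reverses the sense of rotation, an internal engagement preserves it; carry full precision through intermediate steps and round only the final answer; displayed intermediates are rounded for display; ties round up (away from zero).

1.7287

topology: single-mesh involute geometry — m = 1.437, 23T/65T pair
base radii: r_b1 = 15.596687, r_b2 = 44.077595
tip radii: r_a1 = 17.962500, r_a2 = 48.139500
no profile shift: α' = α, a' = a
action lengths: √(r_a1²−r_b1²) = 8.910373, √(r_a2²−r_b2²) = 19.353995
base pitch p_b = π·m·cos α = 4.260734
CR = (8.910373 + 19.353995 − 63.228000·sin 19.30100°)/4.260734 = 1.728708
contact ratio ≈ 1.7287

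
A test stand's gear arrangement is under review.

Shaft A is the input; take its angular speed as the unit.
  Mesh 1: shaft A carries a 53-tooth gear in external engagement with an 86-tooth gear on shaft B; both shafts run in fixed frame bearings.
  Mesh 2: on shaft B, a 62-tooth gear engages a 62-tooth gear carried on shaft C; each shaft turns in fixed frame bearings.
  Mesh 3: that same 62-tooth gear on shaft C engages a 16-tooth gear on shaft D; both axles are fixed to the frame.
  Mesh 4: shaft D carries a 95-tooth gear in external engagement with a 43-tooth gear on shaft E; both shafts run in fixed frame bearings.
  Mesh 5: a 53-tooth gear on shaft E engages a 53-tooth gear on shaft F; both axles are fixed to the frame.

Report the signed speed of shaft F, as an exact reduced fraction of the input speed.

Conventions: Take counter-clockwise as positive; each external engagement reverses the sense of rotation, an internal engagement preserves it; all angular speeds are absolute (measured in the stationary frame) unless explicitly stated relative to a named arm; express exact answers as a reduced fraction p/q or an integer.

-156085/29584

5-mesh fixed-axis compound train (all bearings frame-fixed)
mesh 1 [53T→86T]: |ω|/ω_in = 1×53/86 = 53/86, sense flips to −
mesh 2 [62T→62T]: |ω|/ω_in = (53/86)×62/62 = 53/86, sense flips to +
mesh 3 [62T→16T]: |ω|/ω_in = (53/86)×62/16 = 1643/688, sense flips to −
mesh 4 [95T→43T]: |ω|/ω_in = (1643/688)×95/43 = 156085/29584, sense flips to +
mesh 5 [53T→53T]: |ω|/ω_in = (156085/29584)×53/53 = 156085/29584, sense flips to −
signed output speed (× input speed) = -156085/29584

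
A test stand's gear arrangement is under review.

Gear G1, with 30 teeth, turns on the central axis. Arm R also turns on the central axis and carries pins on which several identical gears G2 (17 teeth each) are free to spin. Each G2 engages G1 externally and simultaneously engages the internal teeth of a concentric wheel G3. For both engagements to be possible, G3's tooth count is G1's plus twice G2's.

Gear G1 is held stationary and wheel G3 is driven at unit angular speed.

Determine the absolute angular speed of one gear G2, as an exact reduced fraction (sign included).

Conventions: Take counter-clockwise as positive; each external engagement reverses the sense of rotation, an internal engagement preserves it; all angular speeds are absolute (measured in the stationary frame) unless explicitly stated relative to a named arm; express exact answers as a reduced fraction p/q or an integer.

32/17

planetary set (30T centre, 17T on arm, 64T internal) — Willis relation
ring teeth: 30 + 2·17 = 64
30(ω_sun−ω_arm) = −64(ω_ring−ω_arm),  ω_sun = 0, ω_ring = 1
30(0−ω_arm) = −64(1−ω_arm)  ⇒  94·ω_arm = 64  ⇒  ω_arm = 32/47
sun–planet mesh: 30·(0−32/47) = −17·(ω_p−ω_arm)  ⇒  ω_p−ω_arm = 960/799
ω_p = 32/47 + 960/799 = 32/17
exact speed ratio = 32/17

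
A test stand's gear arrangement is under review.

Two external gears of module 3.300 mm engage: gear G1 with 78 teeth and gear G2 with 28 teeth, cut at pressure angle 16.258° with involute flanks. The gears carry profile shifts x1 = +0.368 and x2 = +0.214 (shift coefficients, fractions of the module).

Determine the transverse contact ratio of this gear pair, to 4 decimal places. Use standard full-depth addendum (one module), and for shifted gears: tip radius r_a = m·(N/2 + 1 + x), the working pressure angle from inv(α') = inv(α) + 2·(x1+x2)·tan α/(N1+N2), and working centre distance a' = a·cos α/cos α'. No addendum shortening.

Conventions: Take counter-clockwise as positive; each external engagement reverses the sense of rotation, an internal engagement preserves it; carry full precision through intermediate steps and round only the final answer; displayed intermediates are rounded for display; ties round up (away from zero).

1.8321

recognized (one external pair, fixed centres): single-mesh tooth geometry, m = 3.300, N1 = 78, N2 = 28
base radii: r_b1 = 123.553387, r_b2 = 44.352498
tip radii: r_a1 = 133.214400, r_a2 = 50.206200
inv(α') = inv(16.258°) + 2·(+0.368+0.214)·tan α/(78+28) = 0.01107166  ⇒  α' = 18.16724°
a' = a·cos α / cos α' = 174.9000·cos 16.258°/cos 18.16724° = 176.715043
action lengths: √(r_a1²−r_b1²) = 49.805994, √(r_a2²−r_b2²) = 23.526973
base pitch p_b = π·m·cos α = 9.952677
CR = (49.805994 + 23.526973 − 176.715043·sin 18.16724°)/9.952677 = 1.832139
contact ratio ≈ 1.8321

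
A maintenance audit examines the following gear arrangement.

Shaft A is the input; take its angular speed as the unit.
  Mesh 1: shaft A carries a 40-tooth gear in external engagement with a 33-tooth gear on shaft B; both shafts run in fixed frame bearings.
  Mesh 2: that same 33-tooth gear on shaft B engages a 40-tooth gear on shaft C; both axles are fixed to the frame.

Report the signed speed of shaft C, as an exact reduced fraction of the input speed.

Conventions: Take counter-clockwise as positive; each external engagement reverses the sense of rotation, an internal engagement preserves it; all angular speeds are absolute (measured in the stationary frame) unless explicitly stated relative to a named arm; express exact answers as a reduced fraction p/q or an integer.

2-mesh fixed-axis compound train (all bearings frame-fixed)
mesh 1 [40T→33T]: |ω|/ω_in = 1×40/33 = 40/33, sense flips to −
mesh 2 [33T→40T]: |ω|/ω_in = (40/33)×33/40 = 1, sense flips to +
signed output speed (× input speed) = 1

1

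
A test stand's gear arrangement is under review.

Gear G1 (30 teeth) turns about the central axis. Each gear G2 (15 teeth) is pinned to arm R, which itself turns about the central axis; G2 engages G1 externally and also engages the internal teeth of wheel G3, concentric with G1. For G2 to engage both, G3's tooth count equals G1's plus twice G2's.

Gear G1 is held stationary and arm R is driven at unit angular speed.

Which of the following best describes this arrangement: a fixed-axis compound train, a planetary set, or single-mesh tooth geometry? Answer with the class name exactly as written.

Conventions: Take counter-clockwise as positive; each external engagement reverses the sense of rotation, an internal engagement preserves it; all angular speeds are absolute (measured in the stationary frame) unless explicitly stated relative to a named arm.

planetary set (30T centre, 15T on arm, 60T internal) — Willis relation
classification: planetary set

planetary set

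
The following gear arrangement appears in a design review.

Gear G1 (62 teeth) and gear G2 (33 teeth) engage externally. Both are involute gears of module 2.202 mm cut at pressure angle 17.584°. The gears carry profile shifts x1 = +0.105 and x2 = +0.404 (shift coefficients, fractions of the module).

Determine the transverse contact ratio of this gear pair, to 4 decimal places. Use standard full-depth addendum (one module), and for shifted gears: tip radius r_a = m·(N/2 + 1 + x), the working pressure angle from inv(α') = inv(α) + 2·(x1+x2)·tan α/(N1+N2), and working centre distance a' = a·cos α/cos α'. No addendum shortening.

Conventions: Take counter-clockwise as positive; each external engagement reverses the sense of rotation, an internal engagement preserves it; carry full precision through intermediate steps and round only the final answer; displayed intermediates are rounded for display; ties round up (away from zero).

recognized (one external pair, fixed centres): single-mesh tooth geometry, m = 2.202, N1 = 62, N2 = 33
base radii: r_b1 = 65.072463, r_b2 = 34.635343
tip radii: r_a1 = 70.695210, r_a2 = 39.424608
inv(α') = inv(17.584°) + 2·(+0.105+0.404)·tan α/(62+33) = 0.01340862  ⇒  α' = 19.32899°
a' = a·cos α / cos α' = 104.5950·cos 17.584°/cos 19.32899° = 105.663686
action lengths: √(r_a1²−r_b1²) = 27.629465, √(r_a2²−r_b2²) = 18.833288
base pitch p_b = π·m·cos α = 6.594554
CR = (27.629465 + 18.833288 − 105.663686·sin 19.32899°)/6.594554 = 1.742185
contact ratio ≈ 1.7422

1.7422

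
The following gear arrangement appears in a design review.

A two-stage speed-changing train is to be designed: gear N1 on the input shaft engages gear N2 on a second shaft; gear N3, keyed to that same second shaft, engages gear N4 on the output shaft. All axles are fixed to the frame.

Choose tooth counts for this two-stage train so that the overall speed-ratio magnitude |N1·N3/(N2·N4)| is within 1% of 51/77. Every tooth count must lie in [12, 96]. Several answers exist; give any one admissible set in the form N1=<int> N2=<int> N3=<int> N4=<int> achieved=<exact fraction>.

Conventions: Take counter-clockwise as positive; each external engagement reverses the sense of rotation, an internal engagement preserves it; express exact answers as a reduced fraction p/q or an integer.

N1=12 N2=14 N3=17 N4=22 achieved=51/77

topology: fixed-axis compound train — 2 stages, target 51/77
target = 51/77 in lowest terms: an exact hit needs N1·N3 = k·51 and N2·N4 = k·77 for one integer k, every count in [12, 96]; additionally prefer no 1:1 stage (N1 ≠ N2, N3 ≠ N4)
k = 1…3: no 1:1-free in-range split of k·51 and k·77 into factor pairs; take k = 4
k = 4: N1·N3 = 204 = 12·17, N2·N4 = 308 = 14·22
achieved = 12·17/(14·22) = 51/77; |achieved − target| = 0 ≤ 51/7700 ✓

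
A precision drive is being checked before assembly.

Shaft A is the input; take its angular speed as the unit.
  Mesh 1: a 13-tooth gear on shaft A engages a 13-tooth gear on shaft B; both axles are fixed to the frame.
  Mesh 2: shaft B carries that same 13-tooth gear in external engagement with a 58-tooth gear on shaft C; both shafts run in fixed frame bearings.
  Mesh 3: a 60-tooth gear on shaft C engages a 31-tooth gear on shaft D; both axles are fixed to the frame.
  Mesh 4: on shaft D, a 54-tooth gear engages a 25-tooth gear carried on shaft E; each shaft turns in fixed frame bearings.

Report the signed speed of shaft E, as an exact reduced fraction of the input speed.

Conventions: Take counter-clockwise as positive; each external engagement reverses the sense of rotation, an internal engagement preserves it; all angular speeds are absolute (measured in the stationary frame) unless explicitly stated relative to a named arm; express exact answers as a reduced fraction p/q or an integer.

4-mesh fixed-axis compound train (all bearings frame-fixed)
mesh 1 [13T→13T]: |ω|/ω_in = 1×13/13 = 1, sense flips to −
mesh 2 [13T→58T]: |ω|/ω_in = 1×13/58 = 13/58, sense flips to +
mesh 3 [60T→31T]: |ω|/ω_in = (13/58)×60/31 = 390/899, sense flips to −
mesh 4 [54T→25T]: |ω|/ω_in = (390/899)×54/25 = 4212/4495, sense flips to +
signed output speed (× input speed) = 4212/4495

4212/4495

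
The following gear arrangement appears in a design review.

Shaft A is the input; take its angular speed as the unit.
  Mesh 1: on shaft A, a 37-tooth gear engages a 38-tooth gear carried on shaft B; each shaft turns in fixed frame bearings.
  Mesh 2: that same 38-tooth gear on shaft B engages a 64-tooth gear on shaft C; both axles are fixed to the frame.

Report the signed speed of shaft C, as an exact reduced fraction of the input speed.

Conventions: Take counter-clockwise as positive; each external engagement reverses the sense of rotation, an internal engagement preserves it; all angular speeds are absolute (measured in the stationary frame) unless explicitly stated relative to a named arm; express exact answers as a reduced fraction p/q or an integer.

37/64

2-mesh fixed-axis compound train (all bearings frame-fixed)
mesh 1 [37T→38T]: |ω|/ω_in = 1×37/38 = 37/38, sense flips to −
mesh 2 [38T→64T]: |ω|/ω_in = (37/38)×38/64 = 37/64, sense flips to +
signed output speed (× input speed) = 37/64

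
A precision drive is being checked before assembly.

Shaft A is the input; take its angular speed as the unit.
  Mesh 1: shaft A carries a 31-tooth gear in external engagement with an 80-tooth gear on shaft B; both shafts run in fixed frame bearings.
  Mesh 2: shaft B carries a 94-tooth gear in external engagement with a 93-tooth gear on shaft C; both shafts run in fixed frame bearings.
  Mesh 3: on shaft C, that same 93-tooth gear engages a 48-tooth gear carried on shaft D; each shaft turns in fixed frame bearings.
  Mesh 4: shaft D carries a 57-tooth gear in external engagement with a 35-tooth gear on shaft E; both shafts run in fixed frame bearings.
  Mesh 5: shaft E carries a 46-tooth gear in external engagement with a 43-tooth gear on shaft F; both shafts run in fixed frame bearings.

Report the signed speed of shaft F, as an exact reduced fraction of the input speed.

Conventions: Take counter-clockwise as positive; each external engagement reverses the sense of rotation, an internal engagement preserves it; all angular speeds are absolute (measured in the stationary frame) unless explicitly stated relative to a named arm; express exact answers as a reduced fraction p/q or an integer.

5-mesh fixed-axis compound train (all bearings frame-fixed)
mesh 1 [31T→80T]: |ω|/ω_in = 1×31/80 = 31/80, sense flips to −
mesh 2 [94T→93T]: |ω|/ω_in = (31/80)×94/93 = 47/120, sense flips to +
mesh 3 [93T→48T]: |ω|/ω_in = (47/120)×93/48 = 1457/1920, sense flips to −
mesh 4 [57T→35T]: |ω|/ω_in = (1457/1920)×57/35 = 27683/22400, sense flips to +
mesh 5 [46T→43T]: |ω|/ω_in = (27683/22400)×46/43 = 636709/481600, sense flips to −
signed output speed (× input speed) = -636709/481600

-636709/481600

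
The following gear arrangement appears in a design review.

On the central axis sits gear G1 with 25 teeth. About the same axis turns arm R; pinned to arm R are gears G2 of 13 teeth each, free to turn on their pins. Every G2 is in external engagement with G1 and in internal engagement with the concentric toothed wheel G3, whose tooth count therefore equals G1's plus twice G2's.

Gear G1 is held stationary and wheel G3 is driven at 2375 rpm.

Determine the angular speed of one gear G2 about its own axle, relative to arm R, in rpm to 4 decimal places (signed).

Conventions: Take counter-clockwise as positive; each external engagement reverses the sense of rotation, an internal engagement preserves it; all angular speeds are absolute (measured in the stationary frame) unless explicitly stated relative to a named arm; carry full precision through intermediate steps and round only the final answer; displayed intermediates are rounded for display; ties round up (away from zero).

topology: planetary set — G1 25T / G2 13T / G3 51T, arm = carrier (Willis)
normalise by the input: solve with ω_ring = 1, then scale by 2375 rpm
ring teeth: 25 + 2·13 = 51
25(ω_sun−ω_arm) = −51(ω_ring−ω_arm),  ω_sun = 0, ω_ring = 1
25(0−ω_arm) = −51(1−ω_arm)  ⇒  76·ω_arm = 51  ⇒  ω_arm = 51/76
sun–planet mesh: 25·(0−51/76) = −13·(ω_p−ω_arm)  ⇒  ω_p−ω_arm = 1275/988
scale: ω_p−ω_arm = 1275/988 × 2375 rpm = +3064.9038 rpm

+3064.9038 rpm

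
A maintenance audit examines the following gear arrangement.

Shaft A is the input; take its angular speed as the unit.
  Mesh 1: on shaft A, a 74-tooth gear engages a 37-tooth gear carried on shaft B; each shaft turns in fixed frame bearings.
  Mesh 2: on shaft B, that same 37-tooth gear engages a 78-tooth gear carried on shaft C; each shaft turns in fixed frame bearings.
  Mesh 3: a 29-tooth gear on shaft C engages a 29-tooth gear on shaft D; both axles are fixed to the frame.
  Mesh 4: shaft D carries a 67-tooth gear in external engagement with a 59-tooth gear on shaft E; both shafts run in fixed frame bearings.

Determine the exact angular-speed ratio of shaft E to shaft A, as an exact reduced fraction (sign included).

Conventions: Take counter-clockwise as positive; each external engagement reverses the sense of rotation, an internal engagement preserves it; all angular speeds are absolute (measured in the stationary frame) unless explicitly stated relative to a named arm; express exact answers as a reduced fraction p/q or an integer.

2479/2301

class = fixed-axis compound train [4 meshes; 4 ratios multiply, 4 sense flips]
mesh 1 [74T→37T]: running ratio 2, sense −
mesh 2 [37T→78T]: running ratio 37/39, sense +
mesh 3 [29T→29T]: running ratio 37/39, sense −
mesh 4 [67T→59T]: running ratio 2479/2301, sense +
ω_out/ω_in = 2479/2301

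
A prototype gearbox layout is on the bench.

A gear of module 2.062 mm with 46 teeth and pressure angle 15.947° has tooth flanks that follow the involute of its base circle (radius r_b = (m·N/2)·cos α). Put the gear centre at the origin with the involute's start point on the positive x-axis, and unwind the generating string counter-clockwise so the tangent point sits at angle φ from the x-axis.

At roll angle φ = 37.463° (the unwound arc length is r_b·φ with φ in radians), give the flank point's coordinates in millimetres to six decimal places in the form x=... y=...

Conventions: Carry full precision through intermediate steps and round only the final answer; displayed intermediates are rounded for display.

class = single-mesh tooth geometry [base-circle involute, m = 2.062, 46T]
pitch radius r_p = m·N/2 = 2.062·46/2 = 47.426000
base radius r_b = r_p·cos α = 47.426000·cos 15.947° = 45.600870
roll angle φ = 37.463° = 0.65385270 rad
x = r_b·(cos φ + φ·sin φ) = 54.331226
y = r_b·(sin φ − φ·cos φ) = 4.070143

x=54.331226 y=4.070143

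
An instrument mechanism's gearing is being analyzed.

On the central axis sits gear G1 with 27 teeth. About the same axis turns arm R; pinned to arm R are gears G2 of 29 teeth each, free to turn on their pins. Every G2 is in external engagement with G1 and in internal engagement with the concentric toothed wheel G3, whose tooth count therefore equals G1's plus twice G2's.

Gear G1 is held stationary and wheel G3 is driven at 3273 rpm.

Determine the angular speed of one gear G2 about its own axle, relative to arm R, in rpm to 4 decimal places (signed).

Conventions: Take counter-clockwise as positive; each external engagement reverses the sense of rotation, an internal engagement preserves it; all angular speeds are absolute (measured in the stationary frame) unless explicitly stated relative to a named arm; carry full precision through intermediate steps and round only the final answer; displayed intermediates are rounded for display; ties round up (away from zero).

topology: planetary set — G1 27T / G2 29T / G3 85T, arm = carrier (Willis)
normalise by the input: solve with ω_ring = 1, then scale by 3273 rpm
ring teeth: 27 + 2·29 = 85
27(ω_sun−ω_arm) = −85(ω_ring−ω_arm),  ω_sun = 0, ω_ring = 1
27(0−ω_arm) = −85(1−ω_arm)  ⇒  112·ω_arm = 85  ⇒  ω_arm = 85/112
sun–planet mesh: 27·(0−85/112) = −29·(ω_p−ω_arm)  ⇒  ω_p−ω_arm = 2295/3248
scale: ω_p−ω_arm = 2295/3248 × 3273 rpm = +2312.6647 rpm

+2312.6647 rpm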